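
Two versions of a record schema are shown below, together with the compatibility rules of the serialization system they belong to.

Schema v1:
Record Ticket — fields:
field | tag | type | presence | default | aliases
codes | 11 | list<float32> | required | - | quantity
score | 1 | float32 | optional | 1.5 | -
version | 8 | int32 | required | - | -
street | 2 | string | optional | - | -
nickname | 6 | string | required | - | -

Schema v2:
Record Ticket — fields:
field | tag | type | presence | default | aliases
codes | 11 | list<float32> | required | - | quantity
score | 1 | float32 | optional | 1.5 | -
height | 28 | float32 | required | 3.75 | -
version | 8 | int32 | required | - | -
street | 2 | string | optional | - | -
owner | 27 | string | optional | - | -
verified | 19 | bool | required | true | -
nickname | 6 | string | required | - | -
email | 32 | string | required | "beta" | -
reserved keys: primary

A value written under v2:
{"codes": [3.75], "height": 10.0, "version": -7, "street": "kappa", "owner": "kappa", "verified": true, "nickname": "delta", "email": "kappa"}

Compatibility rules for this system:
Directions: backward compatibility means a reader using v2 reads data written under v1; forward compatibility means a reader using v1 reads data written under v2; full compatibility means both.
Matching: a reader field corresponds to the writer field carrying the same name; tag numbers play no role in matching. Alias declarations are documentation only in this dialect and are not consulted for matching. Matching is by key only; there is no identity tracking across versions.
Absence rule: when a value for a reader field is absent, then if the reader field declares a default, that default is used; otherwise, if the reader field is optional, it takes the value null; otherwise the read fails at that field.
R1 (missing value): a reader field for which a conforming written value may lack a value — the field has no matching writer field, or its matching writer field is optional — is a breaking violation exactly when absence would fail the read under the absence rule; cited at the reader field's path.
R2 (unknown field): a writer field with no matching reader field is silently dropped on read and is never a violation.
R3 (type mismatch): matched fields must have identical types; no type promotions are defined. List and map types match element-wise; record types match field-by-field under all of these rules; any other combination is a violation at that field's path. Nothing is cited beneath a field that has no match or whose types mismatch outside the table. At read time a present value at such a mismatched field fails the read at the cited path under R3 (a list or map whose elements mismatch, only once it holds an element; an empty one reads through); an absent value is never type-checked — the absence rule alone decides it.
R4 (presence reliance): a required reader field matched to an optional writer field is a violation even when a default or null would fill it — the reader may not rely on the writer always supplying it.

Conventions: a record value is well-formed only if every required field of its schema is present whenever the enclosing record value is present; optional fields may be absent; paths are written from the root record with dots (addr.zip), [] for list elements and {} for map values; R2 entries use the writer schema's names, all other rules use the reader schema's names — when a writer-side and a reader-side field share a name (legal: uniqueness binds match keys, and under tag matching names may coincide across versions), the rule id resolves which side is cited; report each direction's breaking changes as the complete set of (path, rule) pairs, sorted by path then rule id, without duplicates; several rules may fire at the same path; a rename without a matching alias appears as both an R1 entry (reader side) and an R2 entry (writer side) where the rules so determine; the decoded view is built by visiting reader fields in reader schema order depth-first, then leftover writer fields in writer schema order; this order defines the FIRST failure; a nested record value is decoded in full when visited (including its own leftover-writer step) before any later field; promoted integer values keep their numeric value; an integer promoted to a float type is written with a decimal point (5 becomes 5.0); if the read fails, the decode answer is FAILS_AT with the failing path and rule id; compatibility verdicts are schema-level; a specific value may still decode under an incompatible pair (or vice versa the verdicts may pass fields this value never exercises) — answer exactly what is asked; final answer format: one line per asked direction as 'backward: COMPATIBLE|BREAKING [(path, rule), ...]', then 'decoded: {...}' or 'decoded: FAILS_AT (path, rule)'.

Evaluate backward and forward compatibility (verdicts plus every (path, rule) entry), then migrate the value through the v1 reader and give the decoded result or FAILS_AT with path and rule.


backward: COMPATIBLE []; forward: COMPATIBLE []; decoded: {"codes": [3.75], "score": 1.5, "version": -7, "street": "kappa", "nickname": "delta"}

in Ticket below, arrows point writer -> reader
backward for Ticket (reader v2, writer v1):
  codes: paired with writer codes (list<float32> -> list<float32>; writer required)
  score: paired with writer score (float32 -> float32; writer optional)
  height: no writer match
  version: paired with writer version (int32 -> int32; writer required)
  street: paired with writer street (string -> string; writer optional)
  owner: no writer match
  verified: no writer match
  nickname: paired with writer nickname (string -> string; writer required)
  email: no writer match
  nothing fires on Ticket: backward is COMPATIBLE
forward for Ticket (reader v1, writer v2):
  codes: paired with writer codes (list<float32> -> list<float32>; writer required)
  score: paired with writer score (float32 -> float32; writer optional)
  version: paired with writer version (int32 -> int32; writer required)
  street: paired with writer street (string -> string; writer optional)
  nickname: paired with writer nickname (string -> string; writer required)
  leftover writer field: height
  leftover writer field: owner
  leftover writer field: verified
  leftover writer field: email
  nothing fires on Ticket: forward is COMPATIBLE
decode (reader v1):
  codes := [3.75]
  score := 1.5 (no value, default fills)
  version := -7
  street := "kappa"
  nickname := "delta"
  writer height: unmatched, discarded
  writer owner: unmatched, discarded
  writer verified: unmatched, discarded
  writer email: unmatched, discarded
  => decoded: {"codes": [3.75], "score": 1.5, "version": -7, "street": "kappa", "nickname": "delta"}


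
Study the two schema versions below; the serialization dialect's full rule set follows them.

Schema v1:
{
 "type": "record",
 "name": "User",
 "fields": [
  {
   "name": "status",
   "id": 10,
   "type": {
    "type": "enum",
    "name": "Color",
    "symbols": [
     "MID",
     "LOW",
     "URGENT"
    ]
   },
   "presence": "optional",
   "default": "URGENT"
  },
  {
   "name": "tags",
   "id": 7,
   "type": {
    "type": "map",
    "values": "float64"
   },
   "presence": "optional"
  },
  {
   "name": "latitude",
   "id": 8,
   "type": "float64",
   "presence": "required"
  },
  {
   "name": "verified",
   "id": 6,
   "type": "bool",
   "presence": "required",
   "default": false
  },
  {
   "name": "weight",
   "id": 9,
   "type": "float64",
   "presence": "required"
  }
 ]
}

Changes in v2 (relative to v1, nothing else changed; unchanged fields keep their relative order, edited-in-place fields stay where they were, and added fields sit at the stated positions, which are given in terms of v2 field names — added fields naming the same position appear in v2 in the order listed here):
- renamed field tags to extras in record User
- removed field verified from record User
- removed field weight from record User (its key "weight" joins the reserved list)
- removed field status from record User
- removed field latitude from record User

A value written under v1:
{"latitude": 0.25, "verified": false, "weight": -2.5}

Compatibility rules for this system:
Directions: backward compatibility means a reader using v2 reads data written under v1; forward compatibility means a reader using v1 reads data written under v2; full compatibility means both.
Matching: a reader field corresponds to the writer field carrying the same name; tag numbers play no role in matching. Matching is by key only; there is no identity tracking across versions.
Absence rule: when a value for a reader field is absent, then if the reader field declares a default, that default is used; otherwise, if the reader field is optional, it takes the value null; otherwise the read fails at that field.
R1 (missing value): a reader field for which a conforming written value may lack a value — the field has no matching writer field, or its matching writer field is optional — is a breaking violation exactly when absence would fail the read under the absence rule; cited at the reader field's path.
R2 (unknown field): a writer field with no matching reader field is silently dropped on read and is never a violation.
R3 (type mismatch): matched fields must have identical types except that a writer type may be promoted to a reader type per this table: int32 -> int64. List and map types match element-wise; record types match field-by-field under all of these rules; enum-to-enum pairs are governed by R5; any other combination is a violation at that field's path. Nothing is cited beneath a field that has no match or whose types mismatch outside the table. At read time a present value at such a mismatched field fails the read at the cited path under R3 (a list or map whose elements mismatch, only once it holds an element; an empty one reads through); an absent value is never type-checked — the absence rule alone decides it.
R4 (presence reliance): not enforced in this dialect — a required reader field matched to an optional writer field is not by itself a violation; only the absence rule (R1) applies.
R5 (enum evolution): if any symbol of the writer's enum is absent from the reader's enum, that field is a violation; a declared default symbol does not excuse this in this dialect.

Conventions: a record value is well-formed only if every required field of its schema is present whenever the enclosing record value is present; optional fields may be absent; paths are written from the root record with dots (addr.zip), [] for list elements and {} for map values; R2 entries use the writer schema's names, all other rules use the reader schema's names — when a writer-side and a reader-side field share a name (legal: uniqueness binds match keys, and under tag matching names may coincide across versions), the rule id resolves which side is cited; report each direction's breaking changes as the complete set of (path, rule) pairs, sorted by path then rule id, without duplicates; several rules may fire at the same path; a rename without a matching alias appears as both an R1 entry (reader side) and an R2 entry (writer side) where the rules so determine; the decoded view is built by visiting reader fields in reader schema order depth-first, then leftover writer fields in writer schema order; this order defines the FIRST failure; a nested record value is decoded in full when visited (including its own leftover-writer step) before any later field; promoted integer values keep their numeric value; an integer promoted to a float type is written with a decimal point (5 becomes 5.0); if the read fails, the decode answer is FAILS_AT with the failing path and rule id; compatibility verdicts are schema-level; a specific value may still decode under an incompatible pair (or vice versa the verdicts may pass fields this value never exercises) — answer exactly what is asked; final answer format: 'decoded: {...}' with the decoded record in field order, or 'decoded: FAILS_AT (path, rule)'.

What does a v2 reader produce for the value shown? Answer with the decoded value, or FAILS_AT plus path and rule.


in User below, arrows point writer -> reader
migrating the User value to v2:
  extras := null (absent, optional -> null)
  writer latitude: unknown -> dropped
  writer verified: unknown -> dropped
  writer weight: unknown -> dropped
  => decoded: {"extras": null}

decoded: {"extras": null}


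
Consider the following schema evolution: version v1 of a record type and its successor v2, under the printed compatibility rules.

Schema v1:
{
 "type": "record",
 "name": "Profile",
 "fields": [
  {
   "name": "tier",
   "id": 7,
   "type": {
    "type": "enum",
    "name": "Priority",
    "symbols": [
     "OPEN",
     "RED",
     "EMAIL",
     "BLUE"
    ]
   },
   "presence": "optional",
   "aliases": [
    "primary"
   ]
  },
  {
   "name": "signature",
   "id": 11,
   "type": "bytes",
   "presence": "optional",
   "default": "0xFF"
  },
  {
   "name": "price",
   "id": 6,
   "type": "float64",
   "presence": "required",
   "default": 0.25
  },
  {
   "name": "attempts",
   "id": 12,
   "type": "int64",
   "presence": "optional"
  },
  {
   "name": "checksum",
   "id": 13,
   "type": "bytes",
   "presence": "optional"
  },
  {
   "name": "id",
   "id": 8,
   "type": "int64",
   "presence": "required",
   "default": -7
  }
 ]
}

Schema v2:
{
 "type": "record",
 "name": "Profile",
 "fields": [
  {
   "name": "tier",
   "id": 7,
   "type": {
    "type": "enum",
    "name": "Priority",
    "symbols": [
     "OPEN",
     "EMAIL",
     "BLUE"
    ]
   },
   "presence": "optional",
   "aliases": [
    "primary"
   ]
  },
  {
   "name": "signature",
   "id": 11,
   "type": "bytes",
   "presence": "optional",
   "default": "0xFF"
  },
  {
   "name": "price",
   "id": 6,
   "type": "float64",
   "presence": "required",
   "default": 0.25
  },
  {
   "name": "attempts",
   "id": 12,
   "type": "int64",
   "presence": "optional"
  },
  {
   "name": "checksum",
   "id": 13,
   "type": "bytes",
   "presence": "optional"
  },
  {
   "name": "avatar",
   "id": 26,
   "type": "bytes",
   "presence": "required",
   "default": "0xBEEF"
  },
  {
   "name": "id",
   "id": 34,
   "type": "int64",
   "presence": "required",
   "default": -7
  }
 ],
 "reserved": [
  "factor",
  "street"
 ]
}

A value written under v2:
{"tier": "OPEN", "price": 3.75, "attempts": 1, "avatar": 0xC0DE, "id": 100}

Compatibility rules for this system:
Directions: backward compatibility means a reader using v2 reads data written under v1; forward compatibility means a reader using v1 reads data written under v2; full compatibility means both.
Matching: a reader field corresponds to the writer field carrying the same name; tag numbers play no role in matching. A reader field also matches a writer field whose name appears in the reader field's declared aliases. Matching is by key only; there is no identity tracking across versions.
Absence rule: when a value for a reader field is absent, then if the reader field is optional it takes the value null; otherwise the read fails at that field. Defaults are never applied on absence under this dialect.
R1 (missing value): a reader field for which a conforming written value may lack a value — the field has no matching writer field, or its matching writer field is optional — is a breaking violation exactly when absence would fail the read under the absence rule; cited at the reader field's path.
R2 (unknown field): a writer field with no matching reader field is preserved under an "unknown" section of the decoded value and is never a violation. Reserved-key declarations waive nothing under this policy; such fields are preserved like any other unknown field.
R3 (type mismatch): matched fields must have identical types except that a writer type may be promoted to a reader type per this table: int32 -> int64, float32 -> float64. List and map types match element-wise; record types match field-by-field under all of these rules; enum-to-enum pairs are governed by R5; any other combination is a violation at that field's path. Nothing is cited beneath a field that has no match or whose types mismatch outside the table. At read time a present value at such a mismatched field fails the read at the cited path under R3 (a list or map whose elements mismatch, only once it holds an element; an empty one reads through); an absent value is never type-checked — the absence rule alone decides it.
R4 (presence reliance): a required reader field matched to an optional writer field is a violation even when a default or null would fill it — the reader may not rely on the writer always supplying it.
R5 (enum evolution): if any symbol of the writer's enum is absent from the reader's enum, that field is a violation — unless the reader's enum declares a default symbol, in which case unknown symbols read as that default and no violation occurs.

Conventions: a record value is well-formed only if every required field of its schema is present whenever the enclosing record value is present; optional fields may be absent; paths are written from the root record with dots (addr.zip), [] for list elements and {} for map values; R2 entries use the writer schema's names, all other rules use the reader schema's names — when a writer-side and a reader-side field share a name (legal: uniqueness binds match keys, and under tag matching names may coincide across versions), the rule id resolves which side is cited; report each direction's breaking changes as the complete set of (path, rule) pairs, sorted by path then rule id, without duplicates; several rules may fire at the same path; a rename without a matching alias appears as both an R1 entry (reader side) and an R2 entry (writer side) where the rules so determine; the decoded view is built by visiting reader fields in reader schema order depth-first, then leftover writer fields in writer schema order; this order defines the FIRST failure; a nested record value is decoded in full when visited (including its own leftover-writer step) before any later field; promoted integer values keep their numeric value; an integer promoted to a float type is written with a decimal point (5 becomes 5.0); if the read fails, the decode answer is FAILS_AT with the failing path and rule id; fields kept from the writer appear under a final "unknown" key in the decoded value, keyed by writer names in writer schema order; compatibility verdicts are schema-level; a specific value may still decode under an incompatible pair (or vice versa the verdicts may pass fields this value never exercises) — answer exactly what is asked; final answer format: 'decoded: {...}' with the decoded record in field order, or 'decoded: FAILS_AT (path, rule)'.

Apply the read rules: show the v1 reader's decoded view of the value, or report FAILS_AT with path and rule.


decoded: {"tier": "OPEN", "signature": null, "price": 3.75, "attempts": 1, "checksum": null, "id": 100, "unknown": {"avatar": 0xC0DE}}

arrows below run writer -> reader for Profile
decode (reader v1):
  tier := "OPEN"
  signature := null (absent, optional -> null)
  price := 3.75
  attempts := 1
  checksum := null (absent, optional -> null)
  id := 100
  writer avatar: kept under "unknown"
  => decoded: {"tier": "OPEN", "signature": null, "price": 3.75, "attempts": 1, "checksum": null, "id": 100, "unknown": {"avatar": 0xC0DE}}
the other Profile changes do not affect what is asked:
  field id in record Profile: tag 8 changed to 34 -> triggers nothing under the printed rules; the Profile answer is the same either way
  enum Priority (field tier in record Profile): symbol RED removed -> matters for Profile compatibility verdicts, not for this value's decode


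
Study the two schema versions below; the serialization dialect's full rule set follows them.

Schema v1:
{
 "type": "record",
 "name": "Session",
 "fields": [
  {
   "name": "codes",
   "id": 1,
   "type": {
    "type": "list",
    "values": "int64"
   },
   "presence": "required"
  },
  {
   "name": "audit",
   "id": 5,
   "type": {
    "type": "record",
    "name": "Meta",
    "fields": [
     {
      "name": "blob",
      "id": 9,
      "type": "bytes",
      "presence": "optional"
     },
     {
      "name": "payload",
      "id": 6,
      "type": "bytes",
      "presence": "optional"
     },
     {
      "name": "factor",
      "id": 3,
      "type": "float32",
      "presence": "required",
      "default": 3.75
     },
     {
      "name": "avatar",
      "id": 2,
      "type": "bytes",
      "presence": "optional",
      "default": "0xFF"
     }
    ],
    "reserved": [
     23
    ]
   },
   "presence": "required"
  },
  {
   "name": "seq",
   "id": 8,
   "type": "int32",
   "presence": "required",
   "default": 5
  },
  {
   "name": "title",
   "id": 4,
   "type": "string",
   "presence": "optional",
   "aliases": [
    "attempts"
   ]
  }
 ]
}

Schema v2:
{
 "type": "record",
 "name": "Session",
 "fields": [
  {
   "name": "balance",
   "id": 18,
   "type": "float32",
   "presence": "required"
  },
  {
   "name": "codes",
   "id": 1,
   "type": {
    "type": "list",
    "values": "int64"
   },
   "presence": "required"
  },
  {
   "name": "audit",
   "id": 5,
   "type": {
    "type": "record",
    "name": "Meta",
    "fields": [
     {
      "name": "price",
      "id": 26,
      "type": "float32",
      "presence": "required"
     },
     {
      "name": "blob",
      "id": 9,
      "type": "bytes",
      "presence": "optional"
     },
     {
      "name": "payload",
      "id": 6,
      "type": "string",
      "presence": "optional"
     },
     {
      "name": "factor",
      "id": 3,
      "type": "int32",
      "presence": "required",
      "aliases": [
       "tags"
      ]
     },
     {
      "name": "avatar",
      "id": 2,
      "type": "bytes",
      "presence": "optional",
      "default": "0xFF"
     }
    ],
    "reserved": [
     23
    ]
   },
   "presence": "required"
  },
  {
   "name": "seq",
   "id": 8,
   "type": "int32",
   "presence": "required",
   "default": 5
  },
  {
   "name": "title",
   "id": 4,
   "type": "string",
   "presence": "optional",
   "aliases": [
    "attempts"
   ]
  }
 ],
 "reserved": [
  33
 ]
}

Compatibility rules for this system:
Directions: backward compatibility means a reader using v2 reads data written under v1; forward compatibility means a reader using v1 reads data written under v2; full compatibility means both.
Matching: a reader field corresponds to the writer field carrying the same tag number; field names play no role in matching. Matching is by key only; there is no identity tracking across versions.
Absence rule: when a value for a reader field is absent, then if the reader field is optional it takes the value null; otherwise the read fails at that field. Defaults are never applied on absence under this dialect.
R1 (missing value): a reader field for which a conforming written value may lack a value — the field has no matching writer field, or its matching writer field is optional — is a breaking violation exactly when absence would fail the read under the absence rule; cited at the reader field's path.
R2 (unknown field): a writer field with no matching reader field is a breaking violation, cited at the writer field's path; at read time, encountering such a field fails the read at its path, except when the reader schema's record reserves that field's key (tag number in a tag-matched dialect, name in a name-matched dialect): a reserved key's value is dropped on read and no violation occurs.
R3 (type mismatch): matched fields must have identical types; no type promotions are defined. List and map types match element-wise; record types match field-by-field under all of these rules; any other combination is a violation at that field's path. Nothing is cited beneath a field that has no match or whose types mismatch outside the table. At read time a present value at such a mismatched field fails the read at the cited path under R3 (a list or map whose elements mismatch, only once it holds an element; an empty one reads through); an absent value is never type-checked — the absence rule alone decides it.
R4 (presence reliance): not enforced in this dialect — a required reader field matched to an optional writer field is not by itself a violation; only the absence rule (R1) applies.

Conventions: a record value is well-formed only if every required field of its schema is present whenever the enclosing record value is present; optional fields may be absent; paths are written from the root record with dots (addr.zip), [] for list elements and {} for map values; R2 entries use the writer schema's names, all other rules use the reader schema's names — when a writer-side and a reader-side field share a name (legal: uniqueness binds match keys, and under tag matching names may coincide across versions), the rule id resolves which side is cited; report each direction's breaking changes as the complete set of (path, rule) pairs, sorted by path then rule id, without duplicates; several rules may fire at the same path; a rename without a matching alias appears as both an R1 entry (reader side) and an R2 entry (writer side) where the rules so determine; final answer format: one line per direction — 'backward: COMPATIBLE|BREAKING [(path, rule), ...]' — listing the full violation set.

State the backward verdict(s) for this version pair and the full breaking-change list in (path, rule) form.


arrows below run writer -> reader for Session
backward for Session (reader v2, writer v1):
  balance: no writer match
  list<int64> -> list<int64>, writer required: codes aligns to codes
  Meta -> Meta, writer required: audit aligns to audit
  int32 -> int32, writer required: seq aligns to seq
  string -> string, writer optional: title aligns to title
  audit.price: no writer match
  bytes -> bytes, writer optional: audit.blob aligns to audit.blob
  bytes -> string, writer optional: audit.payload aligns to audit.payload
  float32 -> int32, writer required: audit.factor aligns to audit.factor
  bytes -> bytes, writer optional: audit.avatar aligns to audit.avatar
  breaking: (audit.factor, R3)
  breaking: (audit.payload, R3)
  breaking: (audit.price, R1)
  breaking: (balance, R1)
  => backward verdict for Session: BREAKING, 4 violation(s)

backward: BREAKING [(audit.factor, R3), (audit.payload, R3), (audit.price, R1), (balance, R1)]


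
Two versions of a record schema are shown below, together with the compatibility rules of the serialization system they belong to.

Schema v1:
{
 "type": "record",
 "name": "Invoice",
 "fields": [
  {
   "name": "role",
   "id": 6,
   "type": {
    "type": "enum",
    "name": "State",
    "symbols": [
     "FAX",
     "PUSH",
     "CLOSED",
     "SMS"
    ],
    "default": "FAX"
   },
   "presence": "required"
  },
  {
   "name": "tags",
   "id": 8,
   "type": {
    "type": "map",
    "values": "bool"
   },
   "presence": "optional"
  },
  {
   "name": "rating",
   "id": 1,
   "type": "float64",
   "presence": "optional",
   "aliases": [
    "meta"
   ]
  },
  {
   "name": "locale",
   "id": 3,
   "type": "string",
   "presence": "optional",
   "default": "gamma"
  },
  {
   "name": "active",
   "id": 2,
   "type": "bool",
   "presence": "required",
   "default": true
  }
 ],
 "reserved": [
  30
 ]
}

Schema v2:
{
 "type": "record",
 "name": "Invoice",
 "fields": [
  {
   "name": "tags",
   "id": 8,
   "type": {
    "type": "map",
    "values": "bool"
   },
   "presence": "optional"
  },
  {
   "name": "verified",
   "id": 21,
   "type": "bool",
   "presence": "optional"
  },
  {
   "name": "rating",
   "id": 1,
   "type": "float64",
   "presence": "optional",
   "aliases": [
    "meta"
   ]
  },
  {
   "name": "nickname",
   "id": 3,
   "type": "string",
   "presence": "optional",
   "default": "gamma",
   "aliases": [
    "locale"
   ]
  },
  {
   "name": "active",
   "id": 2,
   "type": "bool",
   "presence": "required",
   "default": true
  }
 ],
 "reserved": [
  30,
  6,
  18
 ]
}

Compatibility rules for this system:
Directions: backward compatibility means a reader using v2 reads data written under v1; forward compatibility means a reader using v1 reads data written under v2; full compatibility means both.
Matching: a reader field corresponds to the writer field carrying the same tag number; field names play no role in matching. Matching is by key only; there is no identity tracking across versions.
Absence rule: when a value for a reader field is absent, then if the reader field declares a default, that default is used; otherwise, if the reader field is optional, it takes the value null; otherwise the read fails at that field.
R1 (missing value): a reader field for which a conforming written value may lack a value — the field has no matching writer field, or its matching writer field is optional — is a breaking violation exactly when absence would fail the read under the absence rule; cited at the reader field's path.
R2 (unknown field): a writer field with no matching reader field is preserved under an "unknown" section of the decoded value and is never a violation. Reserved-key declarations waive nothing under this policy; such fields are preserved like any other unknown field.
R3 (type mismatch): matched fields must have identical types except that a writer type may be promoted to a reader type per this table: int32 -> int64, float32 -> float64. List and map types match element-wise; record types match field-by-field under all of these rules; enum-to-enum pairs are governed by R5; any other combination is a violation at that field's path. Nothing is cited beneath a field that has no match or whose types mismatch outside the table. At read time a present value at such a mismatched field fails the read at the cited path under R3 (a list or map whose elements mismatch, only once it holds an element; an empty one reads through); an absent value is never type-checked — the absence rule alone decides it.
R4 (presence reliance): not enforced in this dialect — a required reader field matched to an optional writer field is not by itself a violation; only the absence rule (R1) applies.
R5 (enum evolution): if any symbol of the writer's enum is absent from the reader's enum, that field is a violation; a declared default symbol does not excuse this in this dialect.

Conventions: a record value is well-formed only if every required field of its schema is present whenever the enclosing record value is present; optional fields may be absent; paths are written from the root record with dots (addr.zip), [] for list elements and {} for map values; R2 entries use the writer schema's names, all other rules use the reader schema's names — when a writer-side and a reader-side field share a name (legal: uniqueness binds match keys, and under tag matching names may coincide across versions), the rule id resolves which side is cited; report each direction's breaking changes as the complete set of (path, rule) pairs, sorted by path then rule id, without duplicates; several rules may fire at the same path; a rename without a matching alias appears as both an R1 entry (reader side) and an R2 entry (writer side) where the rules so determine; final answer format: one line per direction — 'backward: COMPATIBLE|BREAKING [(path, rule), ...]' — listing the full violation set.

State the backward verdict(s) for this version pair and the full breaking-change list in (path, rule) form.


backward: COMPATIBLE []

arrows below run writer -> reader for Invoice
backward on Invoice — v2 reading data written by v1:
  map<string, bool> -> map<string, bool>, writer optional: tags aligns to tags
  no writer field matches reader verified
  float64 -> float64, writer optional: rating aligns to rating
  string -> string, writer optional: nickname aligns to locale
  bool -> bool, writer required: active aligns to active
  role (writer side), unknown to reader
  => backward verdict for Invoice: COMPATIBLE, no violations
the other Invoice changes do not affect what is asked:
  added field verified to record Invoice: optional bool, tag 21 (in v2 it sits immediately before rating) -> no rule fires on it in Invoice's dialect; the asked verdict holds
  renamed field locale to nickname in record Invoice (alias locale declared on the renamed field) -> no rule fires on it in Invoice's dialect; the asked verdict holds
  removed field role from record Invoice (its key 6 joins the reserved list) -> matters only for Invoice's forward compatibility — outside the asked direction


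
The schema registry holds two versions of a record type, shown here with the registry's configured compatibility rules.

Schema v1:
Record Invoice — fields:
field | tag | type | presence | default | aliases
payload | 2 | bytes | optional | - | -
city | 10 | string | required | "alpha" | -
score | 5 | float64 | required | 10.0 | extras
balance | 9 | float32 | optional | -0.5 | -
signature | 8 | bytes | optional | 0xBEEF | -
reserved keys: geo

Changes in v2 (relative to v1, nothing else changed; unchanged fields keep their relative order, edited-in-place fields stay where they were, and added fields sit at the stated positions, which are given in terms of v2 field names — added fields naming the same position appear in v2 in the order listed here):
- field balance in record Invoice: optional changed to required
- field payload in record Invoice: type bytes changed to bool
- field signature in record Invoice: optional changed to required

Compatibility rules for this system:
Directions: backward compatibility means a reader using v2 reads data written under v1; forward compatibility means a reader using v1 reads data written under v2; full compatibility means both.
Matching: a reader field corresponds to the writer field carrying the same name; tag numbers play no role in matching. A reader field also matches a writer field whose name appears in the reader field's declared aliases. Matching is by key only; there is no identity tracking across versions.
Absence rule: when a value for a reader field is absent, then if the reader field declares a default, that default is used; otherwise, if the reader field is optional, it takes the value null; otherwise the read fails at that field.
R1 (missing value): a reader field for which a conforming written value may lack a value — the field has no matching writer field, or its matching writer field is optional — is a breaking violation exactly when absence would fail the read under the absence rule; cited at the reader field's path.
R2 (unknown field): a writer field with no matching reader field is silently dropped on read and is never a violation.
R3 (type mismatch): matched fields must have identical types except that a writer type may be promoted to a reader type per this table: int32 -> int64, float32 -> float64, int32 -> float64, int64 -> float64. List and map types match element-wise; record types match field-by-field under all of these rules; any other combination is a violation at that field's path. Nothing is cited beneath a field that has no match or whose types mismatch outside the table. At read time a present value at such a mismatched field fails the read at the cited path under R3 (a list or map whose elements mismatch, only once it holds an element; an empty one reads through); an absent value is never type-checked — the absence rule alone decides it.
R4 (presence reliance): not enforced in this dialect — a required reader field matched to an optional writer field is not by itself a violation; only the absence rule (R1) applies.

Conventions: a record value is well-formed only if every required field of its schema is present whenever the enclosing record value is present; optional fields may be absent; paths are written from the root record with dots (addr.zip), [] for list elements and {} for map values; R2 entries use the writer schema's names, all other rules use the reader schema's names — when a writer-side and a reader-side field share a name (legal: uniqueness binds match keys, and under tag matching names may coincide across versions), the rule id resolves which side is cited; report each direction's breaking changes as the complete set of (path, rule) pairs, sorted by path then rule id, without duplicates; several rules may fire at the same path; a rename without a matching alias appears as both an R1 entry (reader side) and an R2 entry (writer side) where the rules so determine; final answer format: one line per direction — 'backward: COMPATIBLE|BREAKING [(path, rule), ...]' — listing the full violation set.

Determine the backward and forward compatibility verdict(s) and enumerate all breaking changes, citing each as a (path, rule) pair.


in Invoice below, arrows point writer -> reader
backward on Invoice — v2 reading data written by v1:
  writer optional, bytes -> bool: reader payload maps from writer payload
  writer required, string -> string: reader city maps from writer city
  writer required, float64 -> float64: reader score maps from writer score
  writer optional, float32 -> float32: reader balance maps from writer balance
  writer optional, bytes -> bytes: reader signature maps from writer signature
  R3 fires at payload
  backward on Invoice therefore BREAKING (1)
forward on Invoice — v1 reading data written by v2:
  writer optional, bool -> bytes: reader payload maps from writer payload
  writer required, string -> string: reader city maps from writer city
  writer required, float64 -> float64: reader score maps from writer score
  writer required, float32 -> float32: reader balance maps from writer balance
  writer required, bytes -> bytes: reader signature maps from writer signature
  R3 fires at payload
  forward on Invoice therefore BREAKING (1)

backward: BREAKING [(payload, R3)]; forward: BREAKING [(payload, R3)]


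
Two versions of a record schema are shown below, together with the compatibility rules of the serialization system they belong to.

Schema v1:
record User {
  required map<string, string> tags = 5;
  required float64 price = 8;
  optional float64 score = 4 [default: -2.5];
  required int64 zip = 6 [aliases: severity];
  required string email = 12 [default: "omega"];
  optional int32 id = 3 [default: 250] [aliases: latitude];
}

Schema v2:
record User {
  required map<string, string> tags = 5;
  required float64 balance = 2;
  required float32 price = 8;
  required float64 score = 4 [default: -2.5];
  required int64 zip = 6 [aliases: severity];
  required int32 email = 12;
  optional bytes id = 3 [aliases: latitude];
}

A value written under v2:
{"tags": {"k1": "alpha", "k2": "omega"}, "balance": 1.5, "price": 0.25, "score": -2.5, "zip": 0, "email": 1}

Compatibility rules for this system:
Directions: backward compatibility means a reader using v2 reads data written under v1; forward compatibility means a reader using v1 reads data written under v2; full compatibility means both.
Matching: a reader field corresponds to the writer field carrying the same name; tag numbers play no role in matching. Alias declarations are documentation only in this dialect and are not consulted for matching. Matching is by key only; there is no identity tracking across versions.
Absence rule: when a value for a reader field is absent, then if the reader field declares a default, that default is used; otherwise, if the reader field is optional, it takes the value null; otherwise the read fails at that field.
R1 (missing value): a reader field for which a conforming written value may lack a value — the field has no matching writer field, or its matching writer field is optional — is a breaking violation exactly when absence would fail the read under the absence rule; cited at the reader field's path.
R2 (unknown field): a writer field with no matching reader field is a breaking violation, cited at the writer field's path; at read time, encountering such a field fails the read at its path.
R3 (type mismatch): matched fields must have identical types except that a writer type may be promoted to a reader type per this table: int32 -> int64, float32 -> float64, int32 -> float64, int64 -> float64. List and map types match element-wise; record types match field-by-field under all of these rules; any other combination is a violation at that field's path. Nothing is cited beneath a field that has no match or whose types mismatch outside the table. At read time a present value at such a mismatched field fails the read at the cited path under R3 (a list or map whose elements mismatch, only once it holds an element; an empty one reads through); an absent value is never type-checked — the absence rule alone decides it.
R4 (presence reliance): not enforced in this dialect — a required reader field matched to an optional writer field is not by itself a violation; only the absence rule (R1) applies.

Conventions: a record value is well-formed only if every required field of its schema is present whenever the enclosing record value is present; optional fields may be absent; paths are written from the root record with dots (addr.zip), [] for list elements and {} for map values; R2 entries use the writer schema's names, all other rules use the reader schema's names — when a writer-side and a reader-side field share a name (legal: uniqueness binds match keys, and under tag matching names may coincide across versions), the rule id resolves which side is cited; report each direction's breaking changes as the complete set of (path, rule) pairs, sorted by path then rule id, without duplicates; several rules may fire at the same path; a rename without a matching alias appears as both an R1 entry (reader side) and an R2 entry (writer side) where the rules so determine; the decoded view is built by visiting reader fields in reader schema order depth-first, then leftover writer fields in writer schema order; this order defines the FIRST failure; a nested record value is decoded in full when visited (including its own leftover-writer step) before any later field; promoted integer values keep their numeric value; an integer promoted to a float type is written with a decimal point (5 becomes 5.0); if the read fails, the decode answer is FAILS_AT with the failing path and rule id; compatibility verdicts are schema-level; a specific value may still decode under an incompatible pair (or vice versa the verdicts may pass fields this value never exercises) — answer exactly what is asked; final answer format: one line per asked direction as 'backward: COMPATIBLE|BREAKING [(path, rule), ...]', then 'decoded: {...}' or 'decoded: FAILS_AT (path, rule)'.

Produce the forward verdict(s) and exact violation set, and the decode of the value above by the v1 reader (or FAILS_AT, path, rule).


forward: BREAKING [(balance, R2), (email, R3), (id, R3)]; decoded: FAILS_AT (email, R3)

arrows below run writer -> reader for User
forward pass over User, reader schema v1, writer schema v2:
  map<string, string> -> map<string, string>, writer required: tags aligns to tags
  float32 -> float64, writer required: price aligns to price
  float64 -> float64, writer required: score aligns to score
  int64 -> int64, writer required: zip aligns to zip
  int32 -> string, writer required: email aligns to email
  bytes -> int32, writer optional: id aligns to id
  leftover writer field: balance
  rule R2 violated at balance
  rule R3 violated at email
  rule R3 violated at id
  forward on User therefore BREAKING (3)
migrating the User value to v1:
  tags := {"k1": "alpha", "k2": "omega"}
  price := 0.25 (float32 -> float64)
  score := -2.5
  zip := 0
  read fails at email under R3
  => FAILS_AT (email, R3)
the rest of the User diff is inert for this question:
  field price in record User: type float64 changed to float32 -> fires only in the backward direction of User, which is not asked here
  field score in record User: optional changed to required -> no rule fires on it in User's dialect; the asked verdict holds
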